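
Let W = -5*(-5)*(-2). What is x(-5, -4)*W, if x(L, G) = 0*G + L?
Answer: 250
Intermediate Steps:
x(L, G) = L (x(L, G) = 0 + L = L)
W = -50 (W = 25*(-2) = -50)
x(-5, -4)*W = -5*(-50) = 250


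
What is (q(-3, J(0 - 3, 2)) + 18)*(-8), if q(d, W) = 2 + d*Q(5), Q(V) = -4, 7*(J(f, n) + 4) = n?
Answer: -256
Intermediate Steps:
J(f, n) = -4 + n/7
q(d, W) = 2 - 4*d (q(d, W) = 2 + d*(-4) = 2 - 4*d)
(q(-3, J(0 - 3, 2)) + 18)*(-8) = ((2 - 4*(-3)) + 18)*(-8) = ((2 + 12) + 18)*(-8) = (14 + 18)*(-8) = 32*(-8) = -256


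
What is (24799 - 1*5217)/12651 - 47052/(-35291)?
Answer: 1286323214/446466441 ≈ 2.8811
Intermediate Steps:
(24799 - 1*5217)/12651 - 47052/(-35291) = (24799 - 5217)*(1/12651) - 47052*(-1/35291) = 19582*(1/12651) + 47052/35291 = 19582/12651 + 47052/35291 = 1286323214/446466441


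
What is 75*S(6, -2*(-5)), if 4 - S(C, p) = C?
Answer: -150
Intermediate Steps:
S(C, p) = 4 - C
75*S(6, -2*(-5)) = 75*(4 - 1*6) = 75*(4 - 6) = 75*(-2) = -150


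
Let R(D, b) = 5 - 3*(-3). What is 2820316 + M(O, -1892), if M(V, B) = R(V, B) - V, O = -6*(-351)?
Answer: 2818224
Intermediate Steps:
R(D, b) = 14 (R(D, b) = 5 + 9 = 14)
O = 2106
M(V, B) = 14 - V
2820316 + M(O, -1892) = 2820316 + (14 - 1*2106) = 2820316 + (14 - 2106) = 2820316 - 2092 = 2818224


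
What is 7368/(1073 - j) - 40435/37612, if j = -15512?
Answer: -393489259/623795020 ≈ -0.63080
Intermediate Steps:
7368/(1073 - j) - 40435/37612 = 7368/(1073 - 1*(-15512)) - 40435/37612 = 7368/(1073 + 15512) - 40435*1/37612 = 7368/16585 - 40435/37612 = -393489259/623795020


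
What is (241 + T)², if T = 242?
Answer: 233289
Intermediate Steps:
(241 + T)² = (241 + 242)² = 483² = 233289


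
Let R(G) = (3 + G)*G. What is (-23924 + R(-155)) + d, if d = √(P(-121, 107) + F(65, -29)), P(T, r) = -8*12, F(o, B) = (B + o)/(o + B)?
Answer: -364 + I*√95 ≈ -364.0 + 9.7468*I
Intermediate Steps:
F(o, B) = 1 (F(o, B) = (B + o)/(B + o) = 1)
P(T, r) = -96
d = I*√95 (d = √(-96 + 1) = √(-95) = I*√95 ≈ 9.7468*I)
R(G) = G*(3 + G)
(-23924 + R(-155)) + d = (-23924 - 155*(3 - 155)) + I*√95 = (-23924 - 155*(-152)) + I*√95 = (-23924 + 23560) + I*√95 = -364 + I*√95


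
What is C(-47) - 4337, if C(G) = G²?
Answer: -2128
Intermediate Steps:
C(-47) - 4337 = (-47)² - 4337 = 2209 - 4337 = -2128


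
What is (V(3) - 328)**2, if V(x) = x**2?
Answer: 101761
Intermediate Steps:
(V(3) - 328)**2 = (3**2 - 328)**2 = (9 - 328)**2 = (-319)**2 = 101761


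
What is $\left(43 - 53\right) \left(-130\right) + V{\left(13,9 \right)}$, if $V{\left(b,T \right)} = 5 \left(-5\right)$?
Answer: $1275$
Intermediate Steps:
$V{\left(b,T \right)} = -25$
$\left(43 - 53\right) \left(-130\right) + V{\left(13,9 \right)} = \left(43 - 53\right) \left(-130\right) - 25 = \left(-10\right) \left(-130\right) - 25 = 1300 - 25 = 1275$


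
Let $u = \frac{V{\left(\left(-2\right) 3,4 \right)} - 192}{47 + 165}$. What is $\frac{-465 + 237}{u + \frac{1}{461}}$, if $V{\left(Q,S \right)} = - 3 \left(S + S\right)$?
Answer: $\frac{5570724}{24841} \approx 224.26$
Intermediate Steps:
$V{\left(Q,S \right)} = - 6 S$ ($V{\left(Q,S \right)} = - 3 \cdot 2 S = - 6 S$)
$u = - \frac{54}{53}$ ($u = \frac{\left(-6\right) 4 - 192}{47 + 165} = \frac{-24 - 192}{212} = \left(-216\right) \frac{1}{212} = - \frac{54}{53} \approx -1.0189$)
$\frac{-465 + 237}{u + \frac{1}{461}} = \frac{-465 + 237}{- \frac{54}{53} + \frac{1}{461}} = - \frac{228}{- \frac{54}{53} + \frac{1}{461}} = - \frac{228}{- \frac{24841}{24433}} = \left(-228\right) \left(- \frac{24433}{24841}\right) = \frac{5570724}{24841}$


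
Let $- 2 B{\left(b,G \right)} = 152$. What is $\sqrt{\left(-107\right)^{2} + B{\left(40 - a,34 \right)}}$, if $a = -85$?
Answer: $\sqrt{11373} \approx 106.64$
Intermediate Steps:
$B{\left(b,G \right)} = -76$ ($B{\left(b,G \right)} = \left(- \frac{1}{2}\right) 152 = -76$)
$\sqrt{\left(-107\right)^{2} + B{\left(40 - a,34 \right)}} = \sqrt{\left(-107\right)^{2} - 76} = \sqrt{11449 - 76} = \sqrt{11373}$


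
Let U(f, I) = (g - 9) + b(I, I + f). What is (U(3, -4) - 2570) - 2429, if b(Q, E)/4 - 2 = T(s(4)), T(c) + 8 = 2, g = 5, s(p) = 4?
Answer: -5019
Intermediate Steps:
T(c) = -6 (T(c) = -8 + 2 = -6)
b(Q, E) = -16 (b(Q, E) = 8 + 4*(-6) = 8 - 24 = -16)
U(f, I) = -20 (U(f, I) = (5 - 9) - 16 = -4 - 16 = -20)
(U(3, -4) - 2570) - 2429 = (-20 - 2570) - 2429 = -2590 - 2429 = -5019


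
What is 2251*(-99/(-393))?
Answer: 74283/131 ≈ 567.05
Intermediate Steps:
2251*(-99/(-393)) = 2251*(-99*(-1/393)) = 2251*(33/131) = 74283/131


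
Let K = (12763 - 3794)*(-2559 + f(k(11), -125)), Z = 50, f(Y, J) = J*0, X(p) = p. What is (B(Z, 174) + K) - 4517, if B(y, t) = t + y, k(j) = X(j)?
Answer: -22955964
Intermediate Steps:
k(j) = j
f(Y, J) = 0
K = -22951671 (K = (12763 - 3794)*(-2559 + 0) = 8969*(-2559) = -22951671)
(B(Z, 174) + K) - 4517 = ((174 + 50) - 22951671) - 4517 = (224 - 22951671) - 4517 = -22951447 - 4517 = -22955964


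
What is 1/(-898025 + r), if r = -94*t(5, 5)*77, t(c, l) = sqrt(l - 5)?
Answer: -1/898025 ≈ -1.1136e-6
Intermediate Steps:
t(c, l) = sqrt(-5 + l)
r = 0 (r = -94*sqrt(-5 + 5)*77 = -94*sqrt(0)*77 = -94*0*77 = 0*77 = 0)
1/(-898025 + r) = 1/(-898025 + 0) = 1/(-898025) = -1/898025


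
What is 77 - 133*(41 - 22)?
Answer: -2450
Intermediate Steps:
77 - 133*(41 - 22) = 77 - 133*19 = 77 - 2527 = -2450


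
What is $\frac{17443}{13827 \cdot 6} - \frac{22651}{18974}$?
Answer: $- \frac{387052195}{393530247} \approx -0.98354$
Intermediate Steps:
$\frac{17443}{13827 \cdot 6} - \frac{22651}{18974} = \frac{17443}{82962} - \frac{22651}{18974} = - \frac{387052195}{393530247}$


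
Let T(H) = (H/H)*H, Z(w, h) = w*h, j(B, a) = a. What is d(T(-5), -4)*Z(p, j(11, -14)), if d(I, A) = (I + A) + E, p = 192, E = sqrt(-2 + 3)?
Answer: 21504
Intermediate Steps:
E = 1 (E = sqrt(1) = 1)
Z(w, h) = h*w
T(H) = H (T(H) = 1*H = H)
d(I, A) = 1 + A + I (d(I, A) = (I + A) + 1 = (A + I) + 1 = 1 + A + I)
d(T(-5), -4)*Z(p, j(11, -14)) = (1 - 4 - 5)*(-14*192) = -8*(-2688) = 21504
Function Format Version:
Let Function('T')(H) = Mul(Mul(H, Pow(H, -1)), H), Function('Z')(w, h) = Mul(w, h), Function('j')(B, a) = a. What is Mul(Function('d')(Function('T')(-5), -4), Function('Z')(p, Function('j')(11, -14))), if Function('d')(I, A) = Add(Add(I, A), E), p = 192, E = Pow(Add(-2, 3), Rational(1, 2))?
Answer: 21504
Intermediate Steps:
E = 1 (E = Pow(1, Rational(1, 2)) = 1)
Function('Z')(w, h) = Mul(h, w)
Function('T')(H) = H (Function('T')(H) = Mul(1, H) = H)
Function('d')(I, A) = Add(1, A, I) (Function('d')(I, A) = Add(Add(I, A), 1) = Add(Add(A, I), 1) = Add(1, A, I))
Mul(Function('d')(Function('T')(-5), -4), Function('Z')(p, Function('j')(11, -14))) = Mul(Add(1, -4, -5), Mul(-14, 192)) = Mul(-8, -2688) = 21504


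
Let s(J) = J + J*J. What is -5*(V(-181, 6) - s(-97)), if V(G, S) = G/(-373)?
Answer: 17365975/373 ≈ 46558.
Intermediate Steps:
s(J) = J + J²
V(G, S) = -G/373 (V(G, S) = G*(-1/373) = -G/373)
-5*(V(-181, 6) - s(-97)) = -5*(-1/373*(-181) - (-97)*(1 - 97)) = -5*(181/373 - (-97)*(-96)) = -5*(181/373 - 1*9312) = -5*(181/373 - 9312) = -5*(-3473195/373) = 17365975/373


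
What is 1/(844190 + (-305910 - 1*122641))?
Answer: 1/415639 ≈ 2.4059e-6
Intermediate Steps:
1/(844190 + (-305910 - 1*122641)) = 1/(844190 + (-305910 - 122641)) = 1/(844190 - 428551) = 1/415639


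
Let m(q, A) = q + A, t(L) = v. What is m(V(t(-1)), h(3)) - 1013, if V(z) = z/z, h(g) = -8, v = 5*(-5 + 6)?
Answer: -1020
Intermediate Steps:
v = 5 (v = 5*1 = 5)
t(L) = 5
V(z) = 1
m(q, A) = A + q
m(V(t(-1)), h(3)) - 1013 = (-8 + 1) - 1013 = -7 - 1013 = -1020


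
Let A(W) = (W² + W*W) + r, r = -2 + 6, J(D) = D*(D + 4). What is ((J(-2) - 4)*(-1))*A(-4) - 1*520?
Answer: -232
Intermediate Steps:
J(D) = D*(4 + D)
r = 4
A(W) = 4 + 2*W² (A(W) = (W² + W*W) + 4 = (W² + W²) + 4 = 2*W² + 4 = 4 + 2*W²)
((J(-2) - 4)*(-1))*A(-4) - 1*520 = ((-2*(4 - 2) - 4)*(-1))*(4 + 2*(-4)²) - 1*520 = ((-2*2 - 4)*(-1))*(4 + 2*16) - 520 = ((-4 - 4)*(-1))*(4 + 32) - 520 = -8*(-1)*36 - 520 = 8*36 - 520 = 288 - 520 = -232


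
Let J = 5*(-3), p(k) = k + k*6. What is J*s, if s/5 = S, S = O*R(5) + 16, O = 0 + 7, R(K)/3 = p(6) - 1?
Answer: -65775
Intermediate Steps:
p(k) = 7*k (p(k) = k + 6*k = 7*k)
R(K) = 123 (R(K) = 3*(7*6 - 1) = 3*(42 - 1) = 3*41 = 123)
O = 7
S = 877 (S = 7*123 + 16 = 861 + 16 = 877)
s = 4385 (s = 5*877 = 4385)
J = -15
J*s = -15*4385 = -65775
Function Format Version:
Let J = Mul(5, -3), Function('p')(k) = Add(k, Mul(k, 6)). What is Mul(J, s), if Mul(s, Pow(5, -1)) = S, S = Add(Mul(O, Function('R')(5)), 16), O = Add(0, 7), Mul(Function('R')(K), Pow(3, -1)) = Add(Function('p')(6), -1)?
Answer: -65775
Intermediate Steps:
Function('p')(k) = Mul(7, k) (Function('p')(k) = Add(k, Mul(6, k)) = Mul(7, k))
Function('R')(K) = 123 (Function('R')(K) = Mul(3, Add(Mul(7, 6), -1)) = Mul(3, Add(42, -1)) = Mul(3, 41) = 123)
O = 7
S = 877 (S = Add(Mul(7, 123), 16) = Add(861, 16) = 877)
s = 4385 (s = Mul(5, 877) = 4385)
J = -15
Mul(J, s) = Mul(-15, 4385) = -65775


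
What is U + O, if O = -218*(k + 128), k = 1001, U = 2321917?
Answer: 2075795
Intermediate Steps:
O = -246122 (O = -218*(1001 + 128) = -218*1129 = -246122)
U + O = 2321917 - 246122 = 2075795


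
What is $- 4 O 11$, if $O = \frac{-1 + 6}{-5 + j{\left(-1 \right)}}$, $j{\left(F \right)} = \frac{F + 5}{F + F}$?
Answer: $\frac{220}{7} \approx 31.429$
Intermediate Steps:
$j{\left(F \right)} = \frac{5 + F}{2 F}$
$O = - \frac{5}{7}$ ($O = \frac{-1 + 6}{-5 + \frac{5 - 1}{2 \left(-1\right)}} = \frac{5}{-5 + \frac{1}{2} \left(-1\right) 4} = \frac{5}{-5 - 2} = \frac{5}{-7} = 5 \left(- \frac{1}{7}\right) = - \frac{5}{7} \approx -0.71429$)
$- 4 O 11 = \left(-4\right) \left(- \frac{5}{7}\right) 11 = \frac{20}{7} \cdot 11 = \frac{220}{7}$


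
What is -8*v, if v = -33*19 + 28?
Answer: 4792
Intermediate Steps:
v = -599 (v = -627 + 28 = -599)
-8*v = -8*(-599) = 4792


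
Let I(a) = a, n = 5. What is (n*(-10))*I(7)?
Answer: -350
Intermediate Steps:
(n*(-10))*I(7) = (5*(-10))*7 = -50*7 = -350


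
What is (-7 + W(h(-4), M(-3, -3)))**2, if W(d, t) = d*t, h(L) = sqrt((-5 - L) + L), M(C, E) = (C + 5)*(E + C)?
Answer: -671 + 168*I*sqrt(5) ≈ -671.0 + 375.66*I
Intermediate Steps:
M(C, E) = (5 + C)*(C + E)
h(L) = I*sqrt(5) (h(L) = sqrt(-5) = I*sqrt(5))
(-7 + W(h(-4), M(-3, -3)))**2 = (-7 + (I*sqrt(5))*((-3)**2 + 5*(-3) + 5*(-3) - 3*(-3)))**2 = (-7 + (I*sqrt(5))*(9 - 15 - 15 + 9))**2 = (-7 + (I*sqrt(5))*(-12))**2 = (-7 - 12*I*sqrt(5))**2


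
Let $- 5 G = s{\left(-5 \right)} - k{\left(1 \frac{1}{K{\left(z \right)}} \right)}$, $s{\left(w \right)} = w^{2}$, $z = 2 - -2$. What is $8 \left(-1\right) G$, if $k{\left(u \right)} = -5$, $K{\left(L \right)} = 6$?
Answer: $48$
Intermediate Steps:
$z = 4$ ($z = 2 + 2 = 4$)
$G = -6$ ($G = - \frac{\left(-5\right)^{2} - -5}{5} = - \frac{25 + 5}{5} = \left(- \frac{1}{5}\right) 30 = -6$)
$8 \left(-1\right) G = 8 \left(-1\right) \left(-6\right) = \left(-8\right) \left(-6\right) = 48$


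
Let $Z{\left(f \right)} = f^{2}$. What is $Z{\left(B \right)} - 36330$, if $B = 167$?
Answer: $-8441$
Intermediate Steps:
$Z{\left(B \right)} - 36330 = 167^{2} - 36330 = 27889 - 36330 = -8441$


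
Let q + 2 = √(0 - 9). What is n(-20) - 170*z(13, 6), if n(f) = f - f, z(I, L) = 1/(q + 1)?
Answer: 17 + 51*I ≈ 17.0 + 51.0*I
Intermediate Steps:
q = -2 + 3*I (q = -2 + √(0 - 9) = -2 + √(-9) = -2 + 3*I ≈ -2.0 + 3.0*I)
z(I, L) = (-1 - 3*I)/10 (z(I, L) = 1/((-2 + 3*I) + 1) = 1/(-1 + 3*I) = (-1 - 3*I)/10)
n(f) = 0
n(-20) - 170*z(13, 6) = 0 - 170*(-⅒ - 3*I/10) = 0 + (17 + 51*I) = 17 + 51*I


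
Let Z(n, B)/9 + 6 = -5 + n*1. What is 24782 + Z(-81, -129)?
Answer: 23954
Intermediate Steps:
Z(n, B) = -99 + 9*n (Z(n, B) = -54 + 9*(-5 + n*1) = -54 + 9*(-5 + n) = -54 + (-45 + 9*n) = -99 + 9*n)
24782 + Z(-81, -129) = 24782 + (-99 + 9*(-81)) = 24782 + (-99 - 729) = 24782 - 828 = 23954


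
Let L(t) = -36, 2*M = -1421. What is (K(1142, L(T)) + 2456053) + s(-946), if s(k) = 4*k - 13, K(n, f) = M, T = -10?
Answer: 4903091/2 ≈ 2.4515e+6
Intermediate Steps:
M = -1421/2 (M = (1/2)*(-1421) = -1421/2 ≈ -710.50)
K(n, f) = -1421/2
s(k) = -13 + 4*k
(K(1142, L(T)) + 2456053) + s(-946) = (-1421/2 + 2456053) + (-13 + 4*(-946)) = 4910685/2 + (-13 - 3784) = 4910685/2 - 3797 = 4903091/2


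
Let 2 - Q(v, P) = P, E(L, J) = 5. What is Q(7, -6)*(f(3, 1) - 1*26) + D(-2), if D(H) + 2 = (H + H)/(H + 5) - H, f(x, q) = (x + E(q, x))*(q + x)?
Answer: 140/3 ≈ 46.667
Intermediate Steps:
Q(v, P) = 2 - P
f(x, q) = (5 + x)*(q + x) (f(x, q) = (x + 5)*(q + x) = (5 + x)*(q + x))
D(H) = -2 - H + 2*H/(5 + H) (D(H) = -2 + ((H + H)/(H + 5) - H) = -2 + ((2*H)/(5 + H) - H) = -2 + (2*H/(5 + H) - H) = -2 + (-H + 2*H/(5 + H)) = -2 - H + 2*H/(5 + H))
Q(7, -6)*(f(3, 1) - 1*26) + D(-2) = (2 - 1*(-6))*((3**2 + 5*1 + 5*3 + 1*3) - 1*26) + (-10 - 1*(-2)**2 - 5*(-2))/(5 - 2) = (2 + 6)*((9 + 5 + 15 + 3) - 26) + (-10 - 1*4 + 10)/3 = 8*(32 - 26) + (-10 - 4 + 10)/3 = 8*6 + (1/3)*(-4) = 48 - 4/3 = 140/3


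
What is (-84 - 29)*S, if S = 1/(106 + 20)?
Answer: -113/126 ≈ -0.89683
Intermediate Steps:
S = 1/126 ≈ 0.0079365
(-84 - 29)*S = (-84 - 29)*(1/126) = -113*1/126 = -113/126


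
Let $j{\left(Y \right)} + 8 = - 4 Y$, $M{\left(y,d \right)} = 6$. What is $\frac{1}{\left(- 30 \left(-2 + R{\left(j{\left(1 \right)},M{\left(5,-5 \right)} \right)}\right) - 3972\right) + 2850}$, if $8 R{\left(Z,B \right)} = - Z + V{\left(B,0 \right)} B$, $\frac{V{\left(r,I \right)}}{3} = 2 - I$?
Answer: $- \frac{1}{1242} \approx -0.00080515$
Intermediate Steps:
$V{\left(r,I \right)} = 6 - 3 I$ ($V{\left(r,I \right)} = 3 \left(2 - I\right) = 6 - 3 I$)
$j{\left(Y \right)} = -8 - 4 Y$
$R{\left(Z,B \right)} = - \frac{Z}{8} + \frac{3 B}{4}$ ($R{\left(Z,B \right)} = \frac{- Z + \left(6 - 0\right) B}{8} = \frac{- Z + \left(6 + 0\right) B}{8} = \frac{- Z + 6 B}{8} = - \frac{Z}{8} + \frac{3 B}{4}$)
$\frac{1}{\left(- 30 \left(-2 + R{\left(j{\left(1 \right)},M{\left(5,-5 \right)} \right)}\right) - 3972\right) + 2850} = \frac{1}{\left(- 30 \left(-2 + \left(- \frac{-8 - 4}{8} + \frac{3}{4} \cdot 6\right)\right) - 3972\right) + 2850} = \frac{1}{\left(- 30 \left(-2 + \left(- \frac{-8 - 4}{8} + \frac{9}{2}\right)\right) - 3972\right) + 2850} = \frac{1}{\left(- 30 \left(-2 + \left(\left(- \frac{1}{8}\right) \left(-12\right) + \frac{9}{2}\right)\right) - 3972\right) + 2850} = \frac{1}{\left(- 30 \left(-2 + \left(\frac{3}{2} + \frac{9}{2}\right)\right) - 3972\right) + 2850} = \frac{1}{\left(- 30 \left(-2 + 6\right) - 3972\right) + 2850} = \frac{1}{\left(\left(-30\right) 4 - 3972\right) + 2850} = \frac{1}{\left(-120 - 3972\right) + 2850} = \frac{1}{-4092 + 2850} = \frac{1}{-1242} = - \frac{1}{1242}$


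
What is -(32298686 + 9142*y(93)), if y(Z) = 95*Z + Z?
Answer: -113918462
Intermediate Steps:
y(Z) = 96*Z
-(32298686 + 9142*y(93)) = -9142/(1/(96*93 + 3533)) = -9142/(1/(8928 + 3533)) = -9142/(1/12461) = -9142/1/12461 = -9142*12461 = -113918462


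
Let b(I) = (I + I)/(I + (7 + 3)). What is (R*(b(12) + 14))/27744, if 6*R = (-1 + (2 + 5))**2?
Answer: 83/25432 ≈ 0.0032636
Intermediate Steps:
b(I) = 2*I/(10 + I) (b(I) = (2*I)/(I + 10) = (2*I)/(10 + I) = 2*I/(10 + I))
R = 6 (R = (-1 + (2 + 5))**2/6 = (-1 + 7)**2/6 = (1/6)*6**2 = (1/6)*36 = 6)
(R*(b(12) + 14))/27744 = (6*(2*12/(10 + 12) + 14))/27744 = (6*(2*12/22 + 14))*(1/27744) = (6*(2*12*(1/22) + 14))*(1/27744) = (6*(12/11 + 14))*(1/27744) = (6*(166/11))*(1/27744) = (996/11)*(1/27744) = 83/25432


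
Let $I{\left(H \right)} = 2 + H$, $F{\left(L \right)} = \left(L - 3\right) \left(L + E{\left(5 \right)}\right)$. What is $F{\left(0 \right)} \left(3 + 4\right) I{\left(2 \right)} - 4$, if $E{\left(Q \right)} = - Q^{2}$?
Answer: $2096$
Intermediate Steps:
$F{\left(L \right)} = \left(-25 + L\right) \left(-3 + L\right)$ ($F{\left(L \right)} = \left(L - 3\right) \left(L - 5^{2}\right) = \left(L + \left(-3 + 0\right)\right) \left(L - 25\right) = \left(L - 3\right) \left(L - 25\right) = \left(-3 + L\right) \left(-25 + L\right) = \left(-25 + L\right) \left(-3 + L\right)$)
$F{\left(0 \right)} \left(3 + 4\right) I{\left(2 \right)} - 4 = \left(75 + 0^{2} - 0\right) \left(3 + 4\right) \left(2 + 2\right) - 4 = \left(75 + 0 + 0\right) 7 \cdot 4 - 4 = 75 \cdot 7 \cdot 4 - 4 = 525 \cdot 4 - 4 = 2100 - 4 = 2096$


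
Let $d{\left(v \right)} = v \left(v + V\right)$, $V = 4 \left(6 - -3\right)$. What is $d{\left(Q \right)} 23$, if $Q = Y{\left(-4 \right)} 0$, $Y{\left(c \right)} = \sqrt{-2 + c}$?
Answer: $0$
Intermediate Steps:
$Q = 0$ ($Q = \sqrt{-2 - 4} \cdot 0 = \sqrt{-6} \cdot 0 = i \sqrt{6} \cdot 0 = 0$)
$V = 36$ ($V = 4 \left(6 + 3\right) = 4 \cdot 9 = 36$)
$d{\left(v \right)} = v \left(36 + v\right)$ ($d{\left(v \right)} = v \left(v + 36\right) = v \left(36 + v\right)$)
$d{\left(Q \right)} 23 = 0 \left(36 + 0\right) 23 = 0 \cdot 36 \cdot 23 = 0 \cdot 23 = 0$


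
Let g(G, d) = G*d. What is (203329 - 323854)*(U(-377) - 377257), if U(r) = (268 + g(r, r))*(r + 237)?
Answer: 2448204679425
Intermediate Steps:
U(r) = (237 + r)*(268 + r²) (U(r) = (268 + r*r)*(r + 237) = (268 + r²)*(237 + r) = (237 + r)*(268 + r²))
(203329 - 323854)*(U(-377) - 377257) = (203329 - 323854)*((63516 + (-377)³ + 237*(-377)² + 268*(-377)) - 377257) = -120525*((63516 - 53582633 + 237*142129 - 101036) - 377257) = -120525*((63516 - 53582633 + 33684573 - 101036) - 377257) = -120525*(-19935580 - 377257) = -120525*(-20312837) = 2448204679425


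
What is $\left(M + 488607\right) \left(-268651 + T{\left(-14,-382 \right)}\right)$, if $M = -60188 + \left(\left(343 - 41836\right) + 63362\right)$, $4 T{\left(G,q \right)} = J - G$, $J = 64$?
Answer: $-120961540872$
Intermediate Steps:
$T{\left(G,q \right)} = 16 - \frac{G}{4}$ ($T{\left(G,q \right)} = \frac{64 - G}{4} = 16 - \frac{G}{4}$)
$M = -38319$ ($M = -60188 + \left(-41493 + 63362\right) = -60188 + 21869 = -38319$)
$\left(M + 488607\right) \left(-268651 + T{\left(-14,-382 \right)}\right) = \left(-38319 + 488607\right) \left(-268651 + \left(16 - - \frac{7}{2}\right)\right) = 450288 \left(-268651 + \left(16 + \frac{7}{2}\right)\right) = 450288 \left(-268651 + \frac{39}{2}\right) = 450288 \left(- \frac{537263}{2}\right) = -120961540872$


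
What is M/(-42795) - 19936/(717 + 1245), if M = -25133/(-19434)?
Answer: -22466642977/2211046470 ≈ -10.161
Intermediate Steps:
M = 613/474 (M = -25133*(-1/19434) = 613/474 ≈ 1.2932)
M/(-42795) - 19936/(717 + 1245) = (613/474)/(-42795) - 19936/(717 + 1245) = (613/474)*(-1/42795) - 19936/1962 = -613/20284830 - 19936*1/1962 = -613/20284830 - 9968/981 = -22466642977/2211046470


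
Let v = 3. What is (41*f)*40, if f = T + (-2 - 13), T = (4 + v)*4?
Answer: 21320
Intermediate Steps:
T = 28 (T = (4 + 3)*4 = 7*4 = 28)
f = 13 (f = 28 + (-2 - 13) = 28 - 15 = 13)
(41*f)*40 = (41*13)*40 = 533*40 = 21320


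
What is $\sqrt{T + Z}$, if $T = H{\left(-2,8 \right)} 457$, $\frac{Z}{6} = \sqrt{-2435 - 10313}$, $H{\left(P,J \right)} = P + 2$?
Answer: $2 \sqrt{3} \sqrt[4]{3187} \sqrt{i} \approx 18.404 + 18.404 i$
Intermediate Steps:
$H{\left(P,J \right)} = 2 + P$
$Z = 12 i \sqrt{3187}$ ($Z = 6 \sqrt{-2435 - 10313} = 6 \sqrt{-12748} = 6 \cdot 2 i \sqrt{3187} = 12 i \sqrt{3187} \approx 677.44 i$)
$T = 0$ ($T = \left(2 - 2\right) 457 = 0 \cdot 457 = 0$)
$\sqrt{T + Z} = \sqrt{0 + 12 i \sqrt{3187}} = \sqrt{12 i \sqrt{3187}} = 2 \sqrt{3} \sqrt[4]{3187} \sqrt{i}$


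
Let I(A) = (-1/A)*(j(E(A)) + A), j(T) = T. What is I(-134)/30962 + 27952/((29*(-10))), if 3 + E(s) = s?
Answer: -57985177503/601591660 ≈ -96.386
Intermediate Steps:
E(s) = -3 + s
I(A) = -(-3 + 2*A)/A (I(A) = (-1/A)*((-3 + A) + A) = (-1/A)*(-3 + 2*A) = -(-3 + 2*A)/A)
I(-134)/30962 + 27952/((29*(-10))) = (-2 + 3/(-134))/30962 + 27952/((29*(-10))) = (-2 + 3*(-1/134))*(1/30962) + 27952/(-290) = (-2 - 3/134)*(1/30962) + 27952*(-1/290) = -271/134*1/30962 - 13976/145 = -271/4148908 - 13976/145 = -57985177503/601591660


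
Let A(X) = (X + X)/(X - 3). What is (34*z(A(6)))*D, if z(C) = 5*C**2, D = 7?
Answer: 19040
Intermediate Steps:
A(X) = 2*X/(-3 + X) (A(X) = (2*X)/(-3 + X) = 2*X/(-3 + X))
(34*z(A(6)))*D = (34*(5*(2*6/(-3 + 6))**2))*7 = (34*(5*(2*6/3)**2))*7 = (34*(5*(2*6*(1/3))**2))*7 = (34*(5*4**2))*7 = (34*(5*16))*7 = (34*80)*7 = 2720*7 = 19040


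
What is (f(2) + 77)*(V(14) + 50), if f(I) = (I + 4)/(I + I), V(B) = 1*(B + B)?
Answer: 6123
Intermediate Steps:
V(B) = 2*B (V(B) = 1*(2*B) = 2*B)
f(I) = (4 + I)/(2*I) (f(I) = (4 + I)/((2*I)) = (4 + I)*(1/(2*I)) = (4 + I)/(2*I))
(f(2) + 77)*(V(14) + 50) = ((1/2)*(4 + 2)/2 + 77)*(2*14 + 50) = ((1/2)*(1/2)*6 + 77)*(28 + 50) = (3/2 + 77)*78 = (157/2)*78 = 6123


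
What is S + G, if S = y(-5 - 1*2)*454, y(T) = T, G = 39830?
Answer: 36652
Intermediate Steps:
S = -3178 (S = (-5 - 1*2)*454 = (-5 - 2)*454 = -7*454 = -3178)
S + G = -3178 + 39830 = 36652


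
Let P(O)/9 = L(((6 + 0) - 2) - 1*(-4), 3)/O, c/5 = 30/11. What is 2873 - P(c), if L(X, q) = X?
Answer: 71693/25 ≈ 2867.7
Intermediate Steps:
c = 150/11 (c = 5*(30/11) = 150/11 ≈ 13.636)
P(O) = 72/O (P(O) = 9*((((6 + 0) - 2) - 1*(-4))/O) = 9*(((6 - 2) + 4)/O) = 9*((4 + 4)/O) = 9*(8/O) = 72/O)
2873 - P(c) = 2873 - 72/150/11 = 2873 - 72*11/150 = 2873 - 1*132/25 = 2873 - 132/25 = 71693/25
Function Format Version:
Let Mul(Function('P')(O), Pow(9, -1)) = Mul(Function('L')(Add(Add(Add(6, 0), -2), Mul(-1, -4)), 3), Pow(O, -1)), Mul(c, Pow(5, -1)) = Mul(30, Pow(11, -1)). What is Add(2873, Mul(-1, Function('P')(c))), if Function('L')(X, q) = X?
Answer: Rational(71693, 25) ≈ 2867.7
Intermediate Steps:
c = Rational(150, 11) (c = Mul(5, Mul(30, Pow(11, -1))) = Mul(5, Mul(30, Rational(1, 11))) = Mul(5, Rational(30, 11)) = Rational(150, 11) ≈ 13.636)
Function('P')(O) = Mul(72, Pow(O, -1)) (Function('P')(O) = Mul(9, Mul(Add(Add(Add(6, 0), -2), Mul(-1, -4)), Pow(O, -1))) = Mul(9, Mul(Add(Add(6, -2), 4), Pow(O, -1))) = Mul(9, Mul(Add(4, 4), Pow(O, -1))) = Mul(9, Mul(8, Pow(O, -1))) = Mul(72, Pow(O, -1)))
Add(2873, Mul(-1, Function('P')(c))) = Add(2873, Mul(-1, Mul(72, Pow(Rational(150, 11), -1)))) = Add(2873, Mul(-1, Mul(72, Rational(11, 150)))) = Add(2873, Mul(-1, Rational(132, 25))) = Add(2873, Rational(-132, 25)) = Rational(71693, 25)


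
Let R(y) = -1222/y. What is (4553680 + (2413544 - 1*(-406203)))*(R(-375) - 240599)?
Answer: -221751891904027/125 ≈ -1.7740e+12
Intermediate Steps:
(4553680 + (2413544 - 1*(-406203)))*(R(-375) - 240599) = (4553680 + (2413544 - 1*(-406203)))*(-1222/(-375) - 240599) = (4553680 + (2413544 + 406203))*(-1222*(-1/375) - 240599) = (4553680 + 2819747)*(1222/375 - 240599) = 7373427*(-90223403/375) = -221751891904027/125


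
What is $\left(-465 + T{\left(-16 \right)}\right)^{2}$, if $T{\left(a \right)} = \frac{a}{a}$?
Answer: $215296$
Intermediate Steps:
$T{\left(a \right)} = 1$
$\left(-465 + T{\left(-16 \right)}\right)^{2} = \left(-465 + 1\right)^{2} = \left(-464\right)^{2} = 215296$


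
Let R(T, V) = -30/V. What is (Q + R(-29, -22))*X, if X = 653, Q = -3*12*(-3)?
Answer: 785559/11 ≈ 71415.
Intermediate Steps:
Q = 108 (Q = -36*(-3) = 108)
(Q + R(-29, -22))*X = (108 - 30/(-22))*653 = (108 - 30*(-1/22))*653 = (108 + 15/11)*653 = (1203/11)*653 = 785559/11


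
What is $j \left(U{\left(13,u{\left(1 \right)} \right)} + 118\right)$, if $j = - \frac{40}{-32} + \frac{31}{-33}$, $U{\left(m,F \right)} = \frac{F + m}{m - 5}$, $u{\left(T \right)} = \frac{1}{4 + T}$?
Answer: $\frac{98113}{2640} \approx 37.164$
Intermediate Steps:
$U{\left(m,F \right)} = \frac{F + m}{-5 + m}$
$j = \frac{41}{132}$ ($j = \left(-40\right) \left(- \frac{1}{32}\right) + 31 \left(- \frac{1}{33}\right) = \frac{5}{4} - \frac{31}{33} = \frac{41}{132} \approx 0.31061$)
$j \left(U{\left(13,u{\left(1 \right)} \right)} + 118\right) = \frac{41 \left(\frac{\frac{1}{4 + 1} + 13}{-5 + 13} + 118\right)}{132} = \frac{41 \left(\frac{\frac{1}{5} + 13}{8} + 118\right)}{132} = \frac{41 \left(\frac{1}{8} \cdot \frac{66}{5} + 118\right)}{132} = \frac{41 \left(\frac{33}{20} + 118\right)}{132} = \frac{41}{132} \cdot \frac{2393}{20} = \frac{98113}{2640}$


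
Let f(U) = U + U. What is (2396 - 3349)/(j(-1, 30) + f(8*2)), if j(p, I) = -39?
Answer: 953/7 ≈ 136.14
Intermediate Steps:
f(U) = 2*U
(2396 - 3349)/(j(-1, 30) + f(8*2)) = (2396 - 3349)/(-39 + 2*(8*2)) = -953/(-39 + 2*16) = -953/(-39 + 32) = -953/(-7) = -953*(-1/7) = 953/7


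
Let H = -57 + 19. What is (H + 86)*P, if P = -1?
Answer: -48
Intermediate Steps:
H = -38
(H + 86)*P = (-38 + 86)*(-1) = 48*(-1) = -48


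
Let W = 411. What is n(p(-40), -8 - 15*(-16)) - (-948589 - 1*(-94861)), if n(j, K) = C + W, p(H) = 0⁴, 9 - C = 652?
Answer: 853496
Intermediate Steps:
C = -643 (C = 9 - 1*652 = 9 - 652 = -643)
p(H) = 0
n(j, K) = -232 (n(j, K) = -643 + 411 = -232)
n(p(-40), -8 - 15*(-16)) - (-948589 - 1*(-94861)) = -232 - (-948589 - 1*(-94861)) = -232 - (-948589 + 94861) = -232 - 1*(-853728) = -232 + 853728 = 853496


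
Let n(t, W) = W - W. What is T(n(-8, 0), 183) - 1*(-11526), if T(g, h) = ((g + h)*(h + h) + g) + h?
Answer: 78687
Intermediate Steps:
n(t, W) = 0
T(g, h) = g + h + 2*h*(g + h) (T(g, h) = ((g + h)*(2*h) + g) + h = (2*h*(g + h) + g) + h = (g + 2*h*(g + h)) + h = g + h + 2*h*(g + h))
T(n(-8, 0), 183) - 1*(-11526) = (0 + 183 + 2*183² + 2*0*183) - 1*(-11526) = (0 + 183 + 2*33489 + 0) + 11526 = (0 + 183 + 66978 + 0) + 11526 = 67161 + 11526 = 78687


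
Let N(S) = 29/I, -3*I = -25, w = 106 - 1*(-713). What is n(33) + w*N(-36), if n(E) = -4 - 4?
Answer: 71053/25 ≈ 2842.1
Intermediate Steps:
w = 819 (w = 106 + 713 = 819)
I = 25/3 (I = -1/3*(-25) = 25/3 ≈ 8.3333)
N(S) = 87/25 (N(S) = 29/(25/3) = 29*(3/25) = 87/25)
n(E) = -8
n(33) + w*N(-36) = -8 + 819*(87/25) = -8 + 71253/25 = 71053/25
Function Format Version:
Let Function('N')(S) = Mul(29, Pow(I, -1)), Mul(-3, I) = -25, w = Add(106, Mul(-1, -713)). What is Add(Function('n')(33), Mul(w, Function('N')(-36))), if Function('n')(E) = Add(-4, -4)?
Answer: Rational(71053, 25) ≈ 2842.1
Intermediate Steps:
w = 819 (w = Add(106, 713) = 819)
I = Rational(25, 3) (I = Mul(Rational(-1, 3), -25) = Rational(25, 3) ≈ 8.3333)
Function('N')(S) = Rational(87, 25) (Function('N')(S) = Mul(29, Pow(Rational(25, 3), -1)) = Mul(29, Rational(3, 25)) = Rational(87, 25))
Function('n')(E) = -8
Add(Function('n')(33), Mul(w, Function('N')(-36))) = Add(-8, Mul(819, Rational(87, 25))) = Add(-8, Rational(71253, 25)) = Rational(71053, 25)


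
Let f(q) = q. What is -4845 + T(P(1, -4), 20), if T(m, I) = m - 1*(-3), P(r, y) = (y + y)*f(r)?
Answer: -4850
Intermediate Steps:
P(r, y) = 2*r*y (P(r, y) = (y + y)*r = (2*y)*r = 2*r*y)
T(m, I) = 3 + m (T(m, I) = m + 3 = 3 + m)
-4845 + T(P(1, -4), 20) = -4845 + (3 + 2*1*(-4)) = -4845 + (3 - 8) = -4845 - 5 = -4850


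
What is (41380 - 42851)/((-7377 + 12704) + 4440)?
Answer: -1471/9767 ≈ -0.15061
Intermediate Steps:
(41380 - 42851)/((-7377 + 12704) + 4440) = -1471/(5327 + 4440) = -1471/9767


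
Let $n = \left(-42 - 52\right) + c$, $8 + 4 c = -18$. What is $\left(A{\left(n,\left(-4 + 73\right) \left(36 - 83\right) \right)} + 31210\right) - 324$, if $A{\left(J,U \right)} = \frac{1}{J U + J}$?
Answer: $\frac{10063307407}{325821} \approx 30886.0$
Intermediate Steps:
$c = - \frac{13}{2}$ ($c = -2 + \frac{1}{4} \left(-18\right) = -2 - \frac{9}{2} = - \frac{13}{2} \approx -6.5$)
$n = - \frac{201}{2}$ ($n = \left(-42 - 52\right) - \frac{13}{2} = -94 - \frac{13}{2} = - \frac{201}{2} \approx -100.5$)
$A{\left(J,U \right)} = \frac{1}{J + J U}$
$\left(A{\left(n,\left(-4 + 73\right) \left(36 - 83\right) \right)} + 31210\right) - 324 = \left(\frac{1}{\left(- \frac{201}{2}\right) \left(1 + \left(-4 + 73\right) \left(36 - 83\right)\right)} + 31210\right) - 324 = \left(- \frac{2}{201 \left(1 + 69 \left(-47\right)\right)} + 31210\right) - 324 = \left(- \frac{2}{201 \left(1 - 3243\right)} + 31210\right) - 324 = \left(- \frac{2}{201 \left(-3242\right)} + 31210\right) - 324 = \left(\left(- \frac{2}{201}\right) \left(- \frac{1}{3242}\right) + 31210\right) - 324 = \left(\frac{1}{325821} + 31210\right) - 324 = \frac{10168873411}{325821} - 324 = \frac{10063307407}{325821}$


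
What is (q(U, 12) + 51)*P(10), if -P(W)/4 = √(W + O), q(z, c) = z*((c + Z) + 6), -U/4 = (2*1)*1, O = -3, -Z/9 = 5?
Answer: -1068*√7 ≈ -2825.7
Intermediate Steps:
Z = -45 (Z = -9*5 = -45)
U = -8 (U = -4*2*1 = -8 ≈ -8.0000)
q(z, c) = z*(-39 + c) (q(z, c) = z*((c - 45) + 6) = z*((-45 + c) + 6) = z*(-39 + c))
P(W) = -4*√(-3 + W) (P(W) = -4*√(W - 3) = -4*√(-3 + W))
(q(U, 12) + 51)*P(10) = (-8*(-39 + 12) + 51)*(-4*√(-3 + 10)) = (-8*(-27) + 51)*(-4*√7) = (216 + 51)*(-4*√7) = 267*(-4*√7) = -1068*√7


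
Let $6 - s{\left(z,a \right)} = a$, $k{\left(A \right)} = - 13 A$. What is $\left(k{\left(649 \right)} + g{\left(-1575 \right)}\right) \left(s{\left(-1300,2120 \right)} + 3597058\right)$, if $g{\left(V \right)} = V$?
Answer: $-35992579328$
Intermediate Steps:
$s{\left(z,a \right)} = 6 - a$
$\left(k{\left(649 \right)} + g{\left(-1575 \right)}\right) \left(s{\left(-1300,2120 \right)} + 3597058\right) = \left(\left(-13\right) 649 - 1575\right) \left(\left(6 - 2120\right) + 3597058\right) = \left(-8437 - 1575\right) \left(\left(6 - 2120\right) + 3597058\right) = - 10012 \left(-2114 + 3597058\right) = \left(-10012\right) 3594944 = -35992579328$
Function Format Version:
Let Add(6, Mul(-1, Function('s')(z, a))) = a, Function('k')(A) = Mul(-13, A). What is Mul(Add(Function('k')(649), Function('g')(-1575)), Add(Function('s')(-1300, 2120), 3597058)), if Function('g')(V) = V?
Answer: -35992579328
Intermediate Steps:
Function('s')(z, a) = Add(6, Mul(-1, a))
Mul(Add(Function('k')(649), Function('g')(-1575)), Add(Function('s')(-1300, 2120), 3597058)) = Mul(Add(Mul(-13, 649), -1575), Add(Add(6, Mul(-1, 2120)), 3597058)) = Mul(Add(-8437, -1575), Add(Add(6, -2120), 3597058)) = Mul(-10012, Add(-2114, 3597058)) = Mul(-10012, 3594944) = -35992579328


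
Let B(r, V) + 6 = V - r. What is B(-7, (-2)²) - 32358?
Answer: -32353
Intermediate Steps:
B(r, V) = -6 + V - r (B(r, V) = -6 + (V - r) = -6 + V - r)
B(-7, (-2)²) - 32358 = (-6 + (-2)² - 1*(-7)) - 32358 = (-6 + 4 + 7) - 32358 = 5 - 32358 = -32353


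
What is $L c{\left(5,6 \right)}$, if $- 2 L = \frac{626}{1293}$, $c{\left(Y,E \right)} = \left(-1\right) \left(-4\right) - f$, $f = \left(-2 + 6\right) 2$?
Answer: $\frac{1252}{1293} \approx 0.96829$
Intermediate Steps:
$f = 8$ ($f = 4 \cdot 2 = 8$)
$c{\left(Y,E \right)} = -4$ ($c{\left(Y,E \right)} = \left(-1\right) \left(-4\right) - 8 = 4 - 8 = -4$)
$L = - \frac{313}{1293}$ ($L = - \frac{626 \cdot \frac{1}{1293}}{2} = \left(- \frac{1}{2}\right) \frac{626}{1293} = - \frac{313}{1293} \approx -0.24207$)
$L c{\left(5,6 \right)} = \left(- \frac{313}{1293}\right) \left(-4\right) = \frac{1252}{1293}$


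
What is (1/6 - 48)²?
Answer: 82369/36 ≈ 2288.0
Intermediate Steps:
(1/6 - 48)² = (⅙ - 48)² = (-287/6)² = 82369/36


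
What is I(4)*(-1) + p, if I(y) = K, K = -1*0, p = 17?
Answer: 17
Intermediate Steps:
K = 0
I(y) = 0
I(4)*(-1) + p = 0*(-1) + 17 = 0 + 17 = 17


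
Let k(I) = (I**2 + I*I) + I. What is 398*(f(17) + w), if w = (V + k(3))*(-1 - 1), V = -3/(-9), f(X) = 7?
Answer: -42586/3 ≈ -14195.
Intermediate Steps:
k(I) = I + 2*I**2 (k(I) = (I**2 + I**2) + I = 2*I**2 + I = I + 2*I**2)
V = 1/3 (V = -3*(-1/9) = 1/3 ≈ 0.33333)
w = -128/3 (w = (1/3 + 3*(1 + 2*3))*(-1 - 1) = (1/3 + 3*(1 + 6))*(-2) = (1/3 + 3*7)*(-2) = (1/3 + 21)*(-2) = (64/3)*(-2) = -128/3 ≈ -42.667)
398*(f(17) + w) = 398*(7 - 128/3) = 398*(-107/3) = -42586/3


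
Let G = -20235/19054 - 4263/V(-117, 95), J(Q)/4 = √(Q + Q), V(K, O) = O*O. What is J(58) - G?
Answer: 263848077/171962350 + 8*√29 ≈ 44.616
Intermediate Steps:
V(K, O) = O²
J(Q) = 4*√2*√Q (J(Q) = 4*√(Q + Q) = 4*√(2*Q) = 4*(√2*√Q) = 4*√2*√Q)
G = -263848077/171962350 (G = -20235/19054 - 4263/(95²) = -20235*1/19054 - 4263/9025 = -20235/19054 - 4263*1/9025 = -20235/19054 - 4263/9025 = -263848077/171962350 ≈ -1.5343)
J(58) - G = 4*√2*√58 - 1*(-263848077/171962350) = 8*√29 + 263848077/171962350 = 263848077/171962350 + 8*√29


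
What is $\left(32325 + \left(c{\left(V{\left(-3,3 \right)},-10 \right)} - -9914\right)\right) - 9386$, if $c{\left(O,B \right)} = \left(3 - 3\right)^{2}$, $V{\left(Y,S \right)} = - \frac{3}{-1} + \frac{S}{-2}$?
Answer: $32853$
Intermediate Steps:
$V{\left(Y,S \right)} = 3 - \frac{S}{2}$ ($V{\left(Y,S \right)} = \left(-3\right) \left(-1\right) + S \left(- \frac{1}{2}\right) = 3 - \frac{S}{2}$)
$c{\left(O,B \right)} = 0$ ($c{\left(O,B \right)} = 0^{2} = 0$)
$\left(32325 + \left(c{\left(V{\left(-3,3 \right)},-10 \right)} - -9914\right)\right) - 9386 = \left(32325 + \left(0 - -9914\right)\right) - 9386 = \left(32325 + \left(0 + 9914\right)\right) - 9386 = \left(32325 + 9914\right) - 9386 = 42239 - 9386 = 32853$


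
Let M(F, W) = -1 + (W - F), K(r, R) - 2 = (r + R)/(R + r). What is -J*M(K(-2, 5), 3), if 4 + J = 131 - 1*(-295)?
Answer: 422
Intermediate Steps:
K(r, R) = 3 (K(r, R) = 2 + (r + R)/(R + r) = 2 + (R + r)/(R + r) = 2 + 1 = 3)
M(F, W) = -1 + W - F
J = 422 (J = -4 + (131 - 1*(-295)) = -4 + (131 + 295) = -4 + 426 = 422)
-J*M(K(-2, 5), 3) = -422*(-1 + 3 - 1*3) = -422*(-1 + 3 - 3) = -422*(-1) = -1*(-422) = 422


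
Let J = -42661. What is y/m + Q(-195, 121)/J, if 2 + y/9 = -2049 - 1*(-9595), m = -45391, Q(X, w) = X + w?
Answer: -78193306/52335823 ≈ -1.4941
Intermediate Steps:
y = 67896 (y = -18 + 9*(-2049 - 1*(-9595)) = -18 + 9*(-2049 + 9595) = -18 + 9*7546 = -18 + 67914 = 67896)
y/m + Q(-195, 121)/J = 67896/(-45391) + (-195 + 121)/(-42661) = 67896*(-1/45391) - 74*(-1/42661) = -67896/45391 + 2/1153 = -78193306/52335823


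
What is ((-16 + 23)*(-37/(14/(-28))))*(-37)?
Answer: -19166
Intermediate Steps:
((-16 + 23)*(-37/(14/(-28))))*(-37) = (7*(-37/(14*(-1/28))))*(-37) = (7*(-37/(-½)))*(-37) = (7*(-37*(-2)))*(-37) = (7*74)*(-37) = 518*(-37) = -19166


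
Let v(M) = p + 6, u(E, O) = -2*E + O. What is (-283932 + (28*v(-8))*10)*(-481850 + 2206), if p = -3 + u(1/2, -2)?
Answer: 136186280208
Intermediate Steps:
u(E, O) = O - 2*E
p = -6 (p = -3 + (-2 - 2/2) = -3 + (-2 - 2*1/2) = -3 + (-2 - 1) = -3 - 3 = -6)
v(M) = 0 (v(M) = -6 + 6 = 0)
(-283932 + (28*v(-8))*10)*(-481850 + 2206) = (-283932 + (28*0)*10)*(-481850 + 2206) = (-283932 + 0*10)*(-479644) = (-283932 + 0)*(-479644) = -283932*(-479644) = 136186280208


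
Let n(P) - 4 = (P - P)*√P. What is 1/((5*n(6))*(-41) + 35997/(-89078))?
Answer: -89078/73079957 ≈ -0.0012189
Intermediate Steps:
n(P) = 4 (n(P) = 4 + (P - P)*√P = 4 + 0*√P = 4 + 0 = 4)
1/((5*n(6))*(-41) + 35997/(-89078)) = 1/((5*4)*(-41) + 35997/(-89078)) = 1/(20*(-41) + 35997*(-1/89078)) = 1/(-820 - 35997/89078) = 1/(-73079957/89078) = -89078/73079957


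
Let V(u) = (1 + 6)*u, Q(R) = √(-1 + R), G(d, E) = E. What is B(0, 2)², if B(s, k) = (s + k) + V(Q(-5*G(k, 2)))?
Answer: -535 + 28*I*√11 ≈ -535.0 + 92.865*I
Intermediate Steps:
V(u) = 7*u
B(s, k) = k + s + 7*I*√11 (B(s, k) = (s + k) + 7*√(-1 - 5*2) = (k + s) + 7*√(-1 - 10) = (k + s) + 7*√(-11) = (k + s) + 7*(I*√11) = (k + s) + 7*I*√11 = k + s + 7*I*√11)
B(0, 2)² = (2 + 0 + 7*I*√11)² = (2 + 7*I*√11)²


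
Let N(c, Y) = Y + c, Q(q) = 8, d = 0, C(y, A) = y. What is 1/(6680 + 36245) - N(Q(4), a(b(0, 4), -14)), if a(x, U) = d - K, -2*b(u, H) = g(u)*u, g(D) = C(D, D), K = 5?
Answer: -128774/42925 ≈ -3.0000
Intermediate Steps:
g(D) = D
b(u, H) = -u**2/2 (b(u, H) = -u*u/2 = -u**2/2)
a(x, U) = -5 (a(x, U) = 0 - 1*5 = 0 - 5 = -5)
1/(6680 + 36245) - N(Q(4), a(b(0, 4), -14)) = 1/(6680 + 36245) - (-5 + 8) = 1/42925 - 1*3 = 1/42925 - 3 = -128774/42925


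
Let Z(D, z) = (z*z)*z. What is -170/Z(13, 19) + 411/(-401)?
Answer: -2887219/2750459 ≈ -1.0497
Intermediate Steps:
Z(D, z) = z³ (Z(D, z) = z²*z = z³)
-170/Z(13, 19) + 411/(-401) = -170/(19³) + 411/(-401) = -170/6859 + 411*(-1/401) = -170*1/6859 - 411/401 = -170/6859 - 411/401 = -2887219/2750459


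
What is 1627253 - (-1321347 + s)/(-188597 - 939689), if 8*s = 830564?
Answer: 3672011121663/2256572 ≈ 1.6273e+6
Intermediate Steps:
s = 207641/2 (s = (1/8)*830564 = 207641/2 ≈ 1.0382e+5)
1627253 - (-1321347 + s)/(-188597 - 939689) = 1627253 - (-1321347 + 207641/2)/(-188597 - 939689) = 1627253 - (-2435053)/(2*(-1128286)) = 1627253 - (-2435053)*(-1)/(2*1128286) = 1627253 - 1*2435053/2256572 = 1627253 - 2435053/2256572 = 3672011121663/2256572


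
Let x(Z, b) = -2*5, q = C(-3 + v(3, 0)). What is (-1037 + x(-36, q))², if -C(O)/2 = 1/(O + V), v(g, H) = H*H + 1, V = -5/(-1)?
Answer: 1096209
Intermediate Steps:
V = 5 (V = -5*(-1) = 5)
v(g, H) = 1 + H² (v(g, H) = H² + 1 = 1 + H²)
C(O) = -2/(5 + O) (C(O) = -2/(O + 5) = -2/(5 + O))
q = -⅔ (q = -2/(5 + (-3 + (1 + 0²))) = -2/(5 + (-3 + (1 + 0))) = -2/(5 + (-3 + 1)) = -2/(5 - 2) = -2/3 = -2*⅓ = -⅔ ≈ -0.66667)
x(Z, b) = -10
(-1037 + x(-36, q))² = (-1037 - 10)² = (-1047)² = 1096209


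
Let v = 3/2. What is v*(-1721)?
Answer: -5163/2 ≈ -2581.5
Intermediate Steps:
v = 3/2 (v = 3*(½) = 3/2 ≈ 1.5000)
v*(-1721) = (3/2)*(-1721) = -5163/2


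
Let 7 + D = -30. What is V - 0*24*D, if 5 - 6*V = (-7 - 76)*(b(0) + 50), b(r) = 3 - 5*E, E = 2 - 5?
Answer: 1883/2 ≈ 941.50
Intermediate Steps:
D = -37 (D = -7 - 30 = -37)
E = -3
b(r) = 18 (b(r) = 3 - 5*(-3) = 3 + 15 = 18)
V = 1883/2 (V = ⅚ - (-7 - 76)*(18 + 50)/6 = ⅚ - (-83)*68/6 = ⅚ - ⅙*(-5644) = ⅚ + 2822/3 = 1883/2 ≈ 941.50)
V - 0*24*D = 1883/2 - 0*24*(-37) = 1883/2 - 0*(-37) = 1883/2 - 1*0 = 1883/2 + 0 = 1883/2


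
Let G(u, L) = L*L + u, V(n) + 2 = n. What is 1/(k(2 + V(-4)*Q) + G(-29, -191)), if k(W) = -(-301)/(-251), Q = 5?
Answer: 251/9149151 ≈ 2.7434e-5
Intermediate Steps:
V(n) = -2 + n
G(u, L) = u + L**2 (G(u, L) = L**2 + u = u + L**2)
k(W) = -301/251 (k(W) = -(-301)*(-1)/251 = -1*301/251 = -301/251)
1/(k(2 + V(-4)*Q) + G(-29, -191)) = 1/(-301/251 + (-29 + (-191)**2)) = 1/(-301/251 + (-29 + 36481)) = 1/(-301/251 + 36452) = 1/(9149151/251) = 251/9149151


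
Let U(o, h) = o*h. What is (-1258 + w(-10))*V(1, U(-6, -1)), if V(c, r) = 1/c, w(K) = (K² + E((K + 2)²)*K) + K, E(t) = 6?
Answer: -1228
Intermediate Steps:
U(o, h) = h*o
w(K) = K² + 7*K (w(K) = (K² + 6*K) + K = K² + 7*K)
(-1258 + w(-10))*V(1, U(-6, -1)) = (-1258 - 10*(7 - 10))/1 = (-1258 - 10*(-3))*1 = (-1258 + 30)*1 = -1228*1 = -1228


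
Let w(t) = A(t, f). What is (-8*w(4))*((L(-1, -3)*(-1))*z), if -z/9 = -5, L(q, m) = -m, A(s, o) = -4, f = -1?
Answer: -4320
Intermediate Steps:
z = 45 (z = -9*(-5) = 45)
w(t) = -4
(-8*w(4))*((L(-1, -3)*(-1))*z) = (-8*(-4))*((-1*(-3)*(-1))*45) = 32*((3*(-1))*45) = 32*(-3*45) = 32*(-135) = -4320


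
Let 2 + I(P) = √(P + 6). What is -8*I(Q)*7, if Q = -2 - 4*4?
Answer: 112 - 112*I*√3 ≈ 112.0 - 193.99*I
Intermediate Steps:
Q = -18 (Q = -2 - 16 = -18)
I(P) = -2 + √(6 + P) (I(P) = -2 + √(P + 6) = -2 + √(6 + P))
-8*I(Q)*7 = -8*(-2 + √(6 - 18))*7 = -8*(-2 + √(-12))*7 = -8*(-2 + 2*I*√3)*7 = (16 - 16*I*√3)*7 = 112 - 112*I*√3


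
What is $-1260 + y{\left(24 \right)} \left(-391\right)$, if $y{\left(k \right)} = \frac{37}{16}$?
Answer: $- \frac{34627}{16} \approx -2164.2$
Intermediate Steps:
$y{\left(k \right)} = \frac{37}{16}$ ($y{\left(k \right)} = 37 \cdot \frac{1}{16} = \frac{37}{16}$)
$-1260 + y{\left(24 \right)} \left(-391\right) = -1260 + \frac{37}{16} \left(-391\right) = -1260 - \frac{14467}{16} = - \frac{34627}{16}$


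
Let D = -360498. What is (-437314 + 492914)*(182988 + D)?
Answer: -9869556000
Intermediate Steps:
(-437314 + 492914)*(182988 + D) = (-437314 + 492914)*(182988 - 360498) = 55600*(-177510) = -9869556000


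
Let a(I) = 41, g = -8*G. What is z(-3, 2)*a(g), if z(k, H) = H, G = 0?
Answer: 82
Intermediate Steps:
g = 0 (g = -8*0 = 0)
z(-3, 2)*a(g) = 2*41 = 82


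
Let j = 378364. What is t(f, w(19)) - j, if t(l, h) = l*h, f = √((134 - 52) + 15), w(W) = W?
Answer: -378364 + 19*√97 ≈ -3.7818e+5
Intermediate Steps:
f = √97 (f = √(82 + 15) = √97 ≈ 9.8489)
t(l, h) = h*l
t(f, w(19)) - j = 19*√97 - 1*378364 = 19*√97 - 378364 = -378364 + 19*√97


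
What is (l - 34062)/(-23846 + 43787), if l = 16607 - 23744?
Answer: -13733/6647 ≈ -2.0660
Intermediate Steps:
l = -7137
(l - 34062)/(-23846 + 43787) = (-7137 - 34062)/(-23846 + 43787) = -41199/19941 = -41199*1/19941 = -13733/6647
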